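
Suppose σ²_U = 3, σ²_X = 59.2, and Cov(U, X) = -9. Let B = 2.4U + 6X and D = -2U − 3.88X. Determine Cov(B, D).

By bilinearity, Cov(B, D) = ac·σ²_U + bd·σ²_X + (ad+bc)·Cov(U, X), with a=2.4, b=6, c=-2, d=-3.88.
ac·σ²_U = 2.4·(-2)·3 = -14.4
bd·σ²_X = 6·(-3.88)·59.2 = -1378.176
(ad+bc)·Cov(U, X) = (-21.312)·(-9) = 191.808
Cov(B, D) = -14.4 + (-1378.176) + 191.808 = -1200.768.

Cov(B, D) = -1200.768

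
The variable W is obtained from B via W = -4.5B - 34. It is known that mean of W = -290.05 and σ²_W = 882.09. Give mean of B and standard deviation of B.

From W = -4.5B - 34: mean of W = a·mean of B + b, so mean of B = (mean of W − b)/a = (-290.05 − (-34))/(-4.5) = 56.9.
standard deviation of W = √882.09 = 29.7.
standard deviation of W = |a|·standard deviation of B, so standard deviation of B = 29.7/|-4.5| = 6.6.

mean of B = 56.9, standard deviation of B = 6.6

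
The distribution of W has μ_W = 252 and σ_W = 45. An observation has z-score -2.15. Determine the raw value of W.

W = μ_W + z·σ_W = 252 + (-2.15)·45 = 155.25.

W = 155.25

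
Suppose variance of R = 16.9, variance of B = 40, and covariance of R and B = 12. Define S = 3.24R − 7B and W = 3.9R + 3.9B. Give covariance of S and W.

By bilinearity, covariance of S and W = ac·variance of R + bd·variance of B + (ad+bc)·covariance of R and B, with a=3.24, b=-7, c=3.9, d=3.9.
ac·variance of R = 3.24·3.9·16.9 = 213.5484
bd·variance of B = (-7)·3.9·40 = -1092
(ad+bc)·covariance of R and B = (-14.664)·12 = -175.968
covariance of S and W = 213.5484 + (-1092) + (-175.968) = -1054.4196.

covariance of S and W = -1054.4196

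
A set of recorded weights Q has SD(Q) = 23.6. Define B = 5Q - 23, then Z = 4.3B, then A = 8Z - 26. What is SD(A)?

SD(A) = 4059.2

SD(B) = |5|·23.6 = 118.
SD(Z) = |4.3|·118 = 507.4.
SD(A) = |8|·507.4 = 4059.2.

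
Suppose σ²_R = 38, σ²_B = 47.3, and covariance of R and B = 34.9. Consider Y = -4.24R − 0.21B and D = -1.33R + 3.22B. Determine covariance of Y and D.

covariance of Y and D = -284.42981

By bilinearity, covariance of Y and D = ac·σ²_R + bd·σ²_B + (ad+bc)·covariance of R and B, with a=-4.24, b=-0.21, c=-1.33, d=3.22.
ac·σ²_R = (-4.24)·(-1.33)·38 = 214.2896
bd·σ²_B = (-0.21)·3.22·47.3 = -31.98426
(ad+bc)·covariance of R and B = (-13.3735)·34.9 = -466.73515
covariance of Y and D = 214.2896 + (-31.98426) + (-466.73515) = -284.42981.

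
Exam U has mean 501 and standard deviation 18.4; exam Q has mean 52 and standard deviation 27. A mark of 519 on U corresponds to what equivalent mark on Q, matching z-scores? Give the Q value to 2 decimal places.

Q = 78.41

z = (519 − 501)/18.4 ≈ 0.9783.
Q = 52 + z·27 = 52 + (519 − 501)·27/18.4 ≈ 78.41.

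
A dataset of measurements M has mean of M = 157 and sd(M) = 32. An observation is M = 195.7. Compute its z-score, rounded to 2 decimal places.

z = (M − mean of M) / sd(M) = (195.7 − 157) / 32 ≈ 1.21.

z = 1.21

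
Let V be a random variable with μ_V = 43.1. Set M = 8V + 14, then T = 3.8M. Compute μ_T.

μ_T = 1363.44

μ_M = 8·43.1 + 14 = 358.8.
μ_T = 3.8·358.8 = 1363.44.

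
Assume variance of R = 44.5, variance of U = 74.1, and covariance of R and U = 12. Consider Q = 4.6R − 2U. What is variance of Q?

variance of Q = 1017.22

variance of Q = a²·variance of R + b²·variance of U + 2ab·covariance of R and U with a = 4.6, b = -2.
= 4.6²·44.5 + (-2)²·74.1 + 2·4.6·(-2)·12
= 941.62 + 296.4 + (-220.8) = 1017.22.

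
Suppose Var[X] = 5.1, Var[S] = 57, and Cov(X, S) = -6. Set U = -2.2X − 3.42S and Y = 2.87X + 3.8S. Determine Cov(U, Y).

By bilinearity, Cov(U, Y) = ac·Var[X] + bd·Var[S] + (ad+bc)·Cov(X, S), with a=-2.2, b=-3.42, c=2.87, d=3.8.
ac·Var[X] = (-2.2)·2.87·5.1 = -32.2014
bd·Var[S] = (-3.42)·3.8·57 = -740.772
(ad+bc)·Cov(X, S) = (-18.1754)·(-6) = 109.0524
Cov(U, Y) = -32.2014 + (-740.772) + 109.0524 = -663.921.

Cov(U, Y) = -663.921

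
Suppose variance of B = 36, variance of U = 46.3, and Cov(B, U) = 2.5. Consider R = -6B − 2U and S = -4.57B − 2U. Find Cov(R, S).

Cov(R, S) = 1225.17

By bilinearity, Cov(R, S) = ac·variance of B + bd·variance of U + (ad+bc)·Cov(B, U), with a=-6, b=-2, c=-4.57, d=-2.
ac·variance of B = (-6)·(-4.57)·36 = 987.12
bd·variance of U = (-2)·(-2)·46.3 = 185.2
(ad+bc)·Cov(B, U) = (21.14)·2.5 = 52.85
Cov(R, S) = 987.12 + 185.2 + 52.85 = 1225.17.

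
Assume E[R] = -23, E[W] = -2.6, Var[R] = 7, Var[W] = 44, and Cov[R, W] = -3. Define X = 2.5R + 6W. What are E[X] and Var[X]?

E[X] = -73.1, Var[X] = 1537.75

E[X] = 2.5·E[R] + 6·E[W] = 2.5·(-23) + 6·(-2.6) = -73.1.
Var[X] = a²·Var[R] + b²·Var[W] + 2ab·Cov[R, W] with a = 2.5, b = 6.
= 2.5²·7 + 6²·44 + 2·2.5·6·(-3)
= 43.75 + 1584 + (-90) = 1537.75.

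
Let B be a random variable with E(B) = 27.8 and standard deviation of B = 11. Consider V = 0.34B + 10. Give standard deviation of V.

V = 0.34B + 10 is linear with a = 0.34, b = 10.
standard deviation of V = |a|·standard deviation of B = |0.34|·11 = 3.74.

standard deviation of V = 3.74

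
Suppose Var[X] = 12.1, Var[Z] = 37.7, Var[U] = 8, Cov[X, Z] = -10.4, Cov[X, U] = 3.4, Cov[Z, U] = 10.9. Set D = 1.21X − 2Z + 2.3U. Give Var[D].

Var[D] = 179.81601

Var[D] = a²·Var[X] + b²·Var[Z] + c²·Var[U] + 2ab·Cov[X, Z] + 2ac·Cov[X, U] + 2bc·Cov[Z, U], with a = 1.21, b = -2, c = 2.3.
= 17.71561 + 150.8 + 42.32 + 50.336 + 18.9244 + (-100.28)
= 179.81601.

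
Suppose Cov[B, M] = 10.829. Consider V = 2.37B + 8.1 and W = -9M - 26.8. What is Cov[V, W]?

Cov[V, W] = -230.98257

Cov[V, W] = a·c·Cov[B, M] = 2.37·(-9)·10.829 = -230.98257. Additive constants drop out.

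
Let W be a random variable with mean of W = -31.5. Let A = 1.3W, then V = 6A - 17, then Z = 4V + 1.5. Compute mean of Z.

mean of A = 1.3·(-31.5) = -40.95.
mean of V = 6·(-40.95) + (-17) = -262.7.
mean of Z = 4·(-262.7) + 1.5 = -1049.3.

mean of Z = -1049.3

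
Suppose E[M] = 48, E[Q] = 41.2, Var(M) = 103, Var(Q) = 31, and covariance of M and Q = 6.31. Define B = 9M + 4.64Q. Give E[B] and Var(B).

E[B] = 9·E[M] + 4.64·E[Q] = 9·48 + 4.64·41.2 = 623.168.
Var(B) = a²·Var(M) + b²·Var(Q) + 2ab·covariance of M and Q with a = 9, b = 4.64.
= 9²·103 + 4.64²·31 + 2·9·4.64·6.31
= 8343 + 667.4176 + 527.0112 = 9537.4288.

E[B] = 623.168, Var(B) = 9537.4288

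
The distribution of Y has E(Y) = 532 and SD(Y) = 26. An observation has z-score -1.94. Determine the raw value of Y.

Y = E(Y) + z·SD(Y) = 532 + (-1.94)·26 = 481.56.

Y = 481.56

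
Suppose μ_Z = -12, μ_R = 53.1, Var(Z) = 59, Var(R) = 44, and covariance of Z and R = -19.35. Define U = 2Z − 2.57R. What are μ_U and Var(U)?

μ_U = -160.467, Var(U) = 725.5336

μ_U = 2·μ_Z + (-2.57)·μ_R = 2·(-12) + (-2.57)·53.1 = -160.467.
Var(U) = a²·Var(Z) + b²·Var(R) + 2ab·covariance of Z and R with a = 2, b = -2.57.
= 2²·59 + (-2.57)²·44 + 2·2·(-2.57)·(-19.35)
= 236 + 290.6156 + 198.918 = 725.5336.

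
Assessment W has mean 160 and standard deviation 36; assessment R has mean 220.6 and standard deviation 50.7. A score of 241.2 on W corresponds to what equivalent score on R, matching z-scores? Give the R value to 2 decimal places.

z = (241.2 − 160)/36 ≈ 2.2556.
R = 220.6 + z·50.7 = 220.6 + (241.2 − 160)·50.7/36 ≈ 334.96.

R = 334.96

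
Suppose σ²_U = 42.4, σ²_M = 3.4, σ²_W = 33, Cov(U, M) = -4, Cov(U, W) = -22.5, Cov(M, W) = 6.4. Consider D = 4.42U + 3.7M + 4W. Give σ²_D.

σ²_D = a²·σ²_U + b²·σ²_M + c²·σ²_W + 2ab·Cov(U, M) + 2ac·Cov(U, W) + 2bc·Cov(M, W), with a = 4.42, b = 3.7, c = 4.
= 828.34336 + 46.546 + 528 + (-130.832) + (-795.6) + 189.44
= 665.89736.

σ²_D = 665.89736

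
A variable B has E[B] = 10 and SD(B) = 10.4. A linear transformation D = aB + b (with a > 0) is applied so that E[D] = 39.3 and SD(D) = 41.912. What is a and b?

a = 4.03, b = -1

SD(D) = a·SD(B) (a > 0), so a = 41.912/10.4 = 4.03.
E[D] = a·E[B] + b, so b = 39.3 − 4.03·10 = -1.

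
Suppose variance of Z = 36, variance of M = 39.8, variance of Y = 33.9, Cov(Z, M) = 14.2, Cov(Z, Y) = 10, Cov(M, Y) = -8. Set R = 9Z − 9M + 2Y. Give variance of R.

variance of R = a²·variance of Z + b²·variance of M + c²·variance of Y + 2ab·Cov(Z, M) + 2ac·Cov(Z, Y) + 2bc·Cov(M, Y), with a = 9, b = -9, c = 2.
= 2916 + 3223.8 + 135.6 + (-2300.4) + 360 + 288
= 4623.

variance of R = 4623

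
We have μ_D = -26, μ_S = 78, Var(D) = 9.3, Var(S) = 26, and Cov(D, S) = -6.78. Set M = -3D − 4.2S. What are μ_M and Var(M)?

μ_M = -249.6, Var(M) = 371.484

μ_M = (-3)·μ_D + (-4.2)·μ_S = (-3)·(-26) + (-4.2)·78 = -249.6.
Var(M) = a²·Var(D) + b²·Var(S) + 2ab·Cov(D, S) with a = -3, b = -4.2.
= (-3)²·9.3 + (-4.2)²·26 + 2·(-3)·(-4.2)·(-6.78)
= 83.7 + 458.64 + (-170.856) = 371.484.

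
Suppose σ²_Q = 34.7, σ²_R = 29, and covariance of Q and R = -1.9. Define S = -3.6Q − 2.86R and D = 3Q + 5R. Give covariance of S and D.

covariance of S and D = -738.958

By bilinearity, covariance of S and D = ac·σ²_Q + bd·σ²_R + (ad+bc)·covariance of Q and R, with a=-3.6, b=-2.86, c=3, d=5.
ac·σ²_Q = (-3.6)·3·34.7 = -374.76
bd·σ²_R = (-2.86)·5·29 = -414.7
(ad+bc)·covariance of Q and R = (-26.58)·(-1.9) = 50.502
covariance of S and D = -374.76 + (-414.7) + 50.502 = -738.958.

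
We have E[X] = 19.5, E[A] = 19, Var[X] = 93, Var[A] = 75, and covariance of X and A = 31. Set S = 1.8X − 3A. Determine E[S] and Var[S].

E[S] = 1.8·E[X] + (-3)·E[A] = 1.8·19.5 + (-3)·19 = -21.9.
Var[S] = a²·Var[X] + b²·Var[A] + 2ab·covariance of X and A with a = 1.8, b = -3.
= 1.8²·93 + (-3)²·75 + 2·1.8·(-3)·31
= 301.32 + 675 + (-334.8) = 641.52.

E[S] = -21.9, Var[S] = 641.52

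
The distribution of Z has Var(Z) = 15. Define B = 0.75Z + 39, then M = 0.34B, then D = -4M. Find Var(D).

Var(B) = 0.75²·15 = 8.4375.
Var(M) = 0.34²·8.4375 = 0.975375.
Var(D) = (-4)²·0.975375 = 15.606.

Var(D) = 15.606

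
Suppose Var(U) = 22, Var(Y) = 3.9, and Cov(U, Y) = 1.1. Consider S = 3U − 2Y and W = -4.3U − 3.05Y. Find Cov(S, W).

By bilinearity, Cov(S, W) = ac·Var(U) + bd·Var(Y) + (ad+bc)·Cov(U, Y), with a=3, b=-2, c=-4.3, d=-3.05.
ac·Var(U) = 3·(-4.3)·22 = -283.8
bd·Var(Y) = (-2)·(-3.05)·3.9 = 23.79
(ad+bc)·Cov(U, Y) = (-0.55)·1.1 = -0.605
Cov(S, W) = -283.8 + 23.79 + (-0.605) = -260.615.

Cov(S, W) = -260.615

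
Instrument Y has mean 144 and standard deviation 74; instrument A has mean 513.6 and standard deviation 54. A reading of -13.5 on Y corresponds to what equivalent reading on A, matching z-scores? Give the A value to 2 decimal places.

A = 398.67

z = (-13.5 − 144)/74 ≈ -2.1284.
A = 513.6 + z·54 = 513.6 + (-13.5 − 144)·54/74 ≈ 398.67.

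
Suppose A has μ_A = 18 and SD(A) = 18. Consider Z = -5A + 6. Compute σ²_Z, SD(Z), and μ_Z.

σ²_Z = 8100, SD(Z) = 90, μ_Z = -84

Z = -5A + 6 is linear with a = -5, b = 6.
σ²_A = 18² = 324.
σ²_Z = a²·σ²_A = (-5)²·324 = 8100 (the additive constant 6 does not affect variance).
SD(Z) = |a|·SD(A) = |-5|·18 = 90.
μ_Z = a·μ_A + b = (-5)·18 + 6 = -84.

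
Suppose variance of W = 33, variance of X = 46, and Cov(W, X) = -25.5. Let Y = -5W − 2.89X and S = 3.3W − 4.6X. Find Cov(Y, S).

By bilinearity, Cov(Y, S) = ac·variance of W + bd·variance of X + (ad+bc)·Cov(W, X), with a=-5, b=-2.89, c=3.3, d=-4.6.
ac·variance of W = (-5)·3.3·33 = -544.5
bd·variance of X = (-2.89)·(-4.6)·46 = 611.524
(ad+bc)·Cov(W, X) = (13.463)·(-25.5) = -343.3065
Cov(Y, S) = -544.5 + 611.524 + (-343.3065) = -276.2825.

Cov(Y, S) = -276.2825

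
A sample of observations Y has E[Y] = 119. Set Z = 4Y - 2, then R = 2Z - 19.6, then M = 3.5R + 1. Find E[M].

E[Z] = 4·119 + (-2) = 474.
E[R] = 2·474 + (-19.6) = 928.4.
E[M] = 3.5·928.4 + 1 = 3250.4.

E[M] = 3250.4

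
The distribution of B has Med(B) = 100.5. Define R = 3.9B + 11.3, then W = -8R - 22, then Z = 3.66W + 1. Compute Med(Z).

Med(Z) = -11886.68

Med(R) = 3.9·100.5 + 11.3 = 403.25.
Med(W) = (-8)·403.25 + (-22) = -3248.
Med(Z) = 3.66·(-3248) + 1 = -11886.68.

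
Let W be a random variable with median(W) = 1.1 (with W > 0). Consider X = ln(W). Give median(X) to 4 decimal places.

median(X) = 0.0953

ln(W) is monotone on this domain, so median(X) = ln(1.1) ≈ 0.0953.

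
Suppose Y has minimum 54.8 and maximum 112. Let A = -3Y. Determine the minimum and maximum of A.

a = -3 < 0, so order reverses: min(A) = a·max(Y)+b = (-3)·112 = -336; max(A) = a·min(Y)+b = (-3)·54.8 = -164.4.

min(A) = -336, max(A) = -164.4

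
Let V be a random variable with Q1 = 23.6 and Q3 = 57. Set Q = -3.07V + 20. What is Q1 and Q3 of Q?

Q1(Q) = -154.99, Q3(Q) = -52.452

a = -3.07 < 0 reverses order: Q1(Q) comes from Q3(V), Q3(Q) from Q1(V).
Q1(Q) = (-3.07)·57 + 20 = -154.99; Q3(Q) = (-3.07)·23.6 + 20 = -52.452.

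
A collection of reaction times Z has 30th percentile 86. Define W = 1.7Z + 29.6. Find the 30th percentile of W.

30th percentile of W = 175.8

Since a = 1.7 > 0 the transformation is increasing, so the 30th percentile of W = a·(P_{30} of Z) + b = 1.7·86 + 29.6 = 175.8.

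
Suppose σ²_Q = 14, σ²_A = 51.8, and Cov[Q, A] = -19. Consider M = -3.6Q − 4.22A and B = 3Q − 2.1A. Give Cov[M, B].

By bilinearity, Cov[M, B] = ac·σ²_Q + bd·σ²_A + (ad+bc)·Cov[Q, A], with a=-3.6, b=-4.22, c=3, d=-2.1.
ac·σ²_Q = (-3.6)·3·14 = -151.2
bd·σ²_A = (-4.22)·(-2.1)·51.8 = 459.0516
(ad+bc)·Cov[Q, A] = (-5.1)·(-19) = 96.9
Cov[M, B] = -151.2 + 459.0516 + 96.9 = 404.7516.

Cov[M, B] = 404.7516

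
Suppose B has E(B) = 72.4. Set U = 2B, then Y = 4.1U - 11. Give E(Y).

E(Y) = 582.68

E(U) = 2·72.4 = 144.8.
E(Y) = 4.1·144.8 + (-11) = 582.68.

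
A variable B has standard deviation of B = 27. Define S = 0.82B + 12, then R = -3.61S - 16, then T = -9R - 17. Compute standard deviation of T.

standard deviation of T = 719.3286

standard deviation of S = |0.82|·27 = 22.14.
standard deviation of R = |-3.61|·22.14 = 79.9254.
standard deviation of T = |-9|·79.9254 = 719.3286.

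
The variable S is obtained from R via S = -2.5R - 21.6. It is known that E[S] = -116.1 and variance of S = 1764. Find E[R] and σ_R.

From S = -2.5R - 21.6: E[S] = a·E[R] + b, so E[R] = (E[S] − b)/a = (-116.1 − (-21.6))/(-2.5) = 37.8.
σ_S = √1764 = 42.
σ_S = |a|·σ_R, so σ_R = 42/|-2.5| = 16.8.

E[R] = 37.8, σ_R = 16.8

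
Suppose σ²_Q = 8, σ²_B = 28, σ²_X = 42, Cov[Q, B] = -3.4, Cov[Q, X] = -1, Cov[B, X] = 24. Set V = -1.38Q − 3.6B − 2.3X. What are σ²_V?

σ²_V = 957.6048

σ²_V = a²·σ²_Q + b²·σ²_B + c²·σ²_X + 2ab·Cov[Q, B] + 2ac·Cov[Q, X] + 2bc·Cov[B, X], with a = -1.38, b = -3.6, c = -2.3.
= 15.2352 + 362.88 + 222.18 + (-33.7824) + (-6.348) + 397.44
= 957.6048.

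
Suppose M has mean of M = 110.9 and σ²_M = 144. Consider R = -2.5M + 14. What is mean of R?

R = -2.5M + 14 is linear with a = -2.5, b = 14.
mean of R = a·mean of M + b = (-2.5)·110.9 + 14 = -263.25.

mean of R = -263.25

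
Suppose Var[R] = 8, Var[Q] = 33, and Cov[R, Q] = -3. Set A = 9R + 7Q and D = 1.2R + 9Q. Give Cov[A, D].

Cov[A, D] = 1897.2

By bilinearity, Cov[A, D] = ac·Var[R] + bd·Var[Q] + (ad+bc)·Cov[R, Q], with a=9, b=7, c=1.2, d=9.
ac·Var[R] = 9·1.2·8 = 86.4
bd·Var[Q] = 7·9·33 = 2079
(ad+bc)·Cov[R, Q] = (89.4)·(-3) = -268.2
Cov[A, D] = 86.4 + 2079 + (-268.2) = 1897.2.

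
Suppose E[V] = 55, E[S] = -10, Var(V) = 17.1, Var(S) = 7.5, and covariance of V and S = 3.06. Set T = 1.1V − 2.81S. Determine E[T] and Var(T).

E[T] = 88.6, Var(T) = 60.99483

E[T] = 1.1·E[V] + (-2.81)·E[S] = 1.1·55 + (-2.81)·(-10) = 88.6.
Var(T) = a²·Var(V) + b²·Var(S) + 2ab·covariance of V and S with a = 1.1, b = -2.81.
= 1.1²·17.1 + (-2.81)²·7.5 + 2·1.1·(-2.81)·3.06
= 20.691 + 59.22075 + (-18.91692) = 60.99483.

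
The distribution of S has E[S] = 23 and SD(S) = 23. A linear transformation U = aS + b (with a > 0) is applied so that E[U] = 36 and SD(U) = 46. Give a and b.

SD(U) = a·SD(S) (a > 0), so a = 46/23 = 2.
E[U] = a·E[S] + b, so b = 36 − 2·23 = -10.

a = 2, b = -10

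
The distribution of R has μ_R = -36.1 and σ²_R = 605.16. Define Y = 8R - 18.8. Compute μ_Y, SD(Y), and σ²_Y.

Y = 8R - 18.8 is linear with a = 8, b = -18.8.
μ_Y = a·μ_R + b = 8·(-36.1) + (-18.8) = -307.6.
SD(R) = √605.16 = 24.6.
SD(Y) = |a|·SD(R) = |8|·24.6 = 196.8.
σ²_Y = a²·σ²_R = 8²·605.16 = 38730.24 (the additive constant -18.8 does not affect variance).

μ_Y = -307.6, SD(Y) = 196.8, σ²_Y = 38730.24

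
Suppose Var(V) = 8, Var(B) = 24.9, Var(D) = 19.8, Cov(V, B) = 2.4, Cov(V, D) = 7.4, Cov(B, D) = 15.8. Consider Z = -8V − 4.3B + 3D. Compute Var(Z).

Var(Z) = a²·Var(V) + b²·Var(B) + c²·Var(D) + 2ab·Cov(V, B) + 2ac·Cov(V, D) + 2bc·Cov(B, D), with a = -8, b = -4.3, c = 3.
= 512 + 460.401 + 178.2 + 165.12 + (-355.2) + (-407.64)
= 552.881.

Var(Z) = 552.881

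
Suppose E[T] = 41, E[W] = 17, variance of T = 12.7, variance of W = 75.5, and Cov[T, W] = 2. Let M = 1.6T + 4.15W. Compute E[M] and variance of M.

E[M] = 1.6·E[T] + 4.15·E[W] = 1.6·41 + 4.15·17 = 136.15.
variance of M = a²·variance of T + b²·variance of W + 2ab·Cov[T, W] with a = 1.6, b = 4.15.
= 1.6²·12.7 + 4.15²·75.5 + 2·1.6·4.15·2
= 32.512 + 1300.29875 + 26.56 = 1359.37075.

E[M] = 136.15, variance of M = 1359.37075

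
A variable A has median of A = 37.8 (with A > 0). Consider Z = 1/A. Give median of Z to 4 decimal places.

median of Z = 0.0265

1/A is monotone on this domain, so median of Z = 1/(37.8) ≈ 0.0265.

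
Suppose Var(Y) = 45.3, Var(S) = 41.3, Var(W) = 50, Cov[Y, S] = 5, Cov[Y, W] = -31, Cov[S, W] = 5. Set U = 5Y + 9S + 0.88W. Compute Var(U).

Var(U) = a²·Var(Y) + b²·Var(S) + c²·Var(W) + 2ab·Cov[Y, S] + 2ac·Cov[Y, W] + 2bc·Cov[S, W], with a = 5, b = 9, c = 0.88.
= 1132.5 + 3345.3 + 38.72 + 450 + (-272.8) + 79.2
= 4772.92.

Var(U) = 4772.92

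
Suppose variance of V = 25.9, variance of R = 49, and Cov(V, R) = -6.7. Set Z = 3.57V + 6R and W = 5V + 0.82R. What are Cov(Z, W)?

By bilinearity, Cov(Z, W) = ac·variance of V + bd·variance of R + (ad+bc)·Cov(V, R), with a=3.57, b=6, c=5, d=0.82.
ac·variance of V = 3.57·5·25.9 = 462.315
bd·variance of R = 6·0.82·49 = 241.08
(ad+bc)·Cov(V, R) = (32.9274)·(-6.7) = -220.61358
Cov(Z, W) = 462.315 + 241.08 + (-220.61358) = 482.78142.

Cov(Z, W) = 482.78142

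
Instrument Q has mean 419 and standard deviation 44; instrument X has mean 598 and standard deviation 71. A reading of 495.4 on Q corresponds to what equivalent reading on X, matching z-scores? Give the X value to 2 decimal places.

X = 721.28

z = (495.4 − 419)/44 ≈ 1.7364.
X = 598 + z·71 = 598 + (495.4 − 419)·71/44 ≈ 721.28.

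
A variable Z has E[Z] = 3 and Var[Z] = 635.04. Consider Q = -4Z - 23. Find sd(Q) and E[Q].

Q = -4Z - 23 is linear with a = -4, b = -23.
sd(Z) = √635.04 = 25.2.
sd(Q) = |a|·sd(Z) = |-4|·25.2 = 100.8.
E[Q] = a·E[Z] + b = (-4)·3 + (-23) = -35.

sd(Q) = 100.8, E[Q] = -35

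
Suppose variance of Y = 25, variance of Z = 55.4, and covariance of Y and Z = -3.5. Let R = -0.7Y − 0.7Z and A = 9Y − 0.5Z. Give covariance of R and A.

covariance of R and A = -117.285

By bilinearity, covariance of R and A = ac·variance of Y + bd·variance of Z + (ad+bc)·covariance of Y and Z, with a=-0.7, b=-0.7, c=9, d=-0.5.
ac·variance of Y = (-0.7)·9·25 = -157.5
bd·variance of Z = (-0.7)·(-0.5)·55.4 = 19.39
(ad+bc)·covariance of Y and Z = (-5.95)·(-3.5) = 20.825
covariance of R and A = -157.5 + 19.39 + 20.825 = -117.285.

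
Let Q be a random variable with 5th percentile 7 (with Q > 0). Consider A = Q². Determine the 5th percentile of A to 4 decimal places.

Q² is increasing, so P_{5}(A) = g(P_{5}(Q)) = 49.

5th percentile of A = 49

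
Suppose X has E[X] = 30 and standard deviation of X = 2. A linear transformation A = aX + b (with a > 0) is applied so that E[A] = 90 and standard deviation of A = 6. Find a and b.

standard deviation of A = a·standard deviation of X (a > 0), so a = 6/2 = 3.
E[A] = a·E[X] + b, so b = 90 − 3·30 = 0.

a = 3, b = 0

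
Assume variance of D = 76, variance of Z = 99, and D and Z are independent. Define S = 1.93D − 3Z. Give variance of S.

variance of S = 1174.0924

variance of S = a²·variance of D + b²·variance of Z + 2ab·covariance of D and Z with a = 1.93, b = -3.
Independence gives covariance of D and Z = 0.
= 1.93²·76 + (-3)²·99 + 2·1.93·(-3)·0
= 283.0924 + 891 + 0 = 1174.0924.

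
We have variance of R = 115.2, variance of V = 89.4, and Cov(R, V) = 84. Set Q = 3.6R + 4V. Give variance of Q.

variance of Q = 5342.592

variance of Q = a²·variance of R + b²·variance of V + 2ab·Cov(R, V) with a = 3.6, b = 4.
= 3.6²·115.2 + 4²·89.4 + 2·3.6·4·84
= 1492.992 + 1430.4 + 2419.2 = 5342.592.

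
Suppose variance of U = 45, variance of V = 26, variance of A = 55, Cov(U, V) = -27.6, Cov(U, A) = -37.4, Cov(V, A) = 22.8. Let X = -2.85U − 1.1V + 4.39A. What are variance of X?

variance of X = 1999.5438

variance of X = a²·variance of U + b²·variance of V + c²·variance of A + 2ab·Cov(U, V) + 2ac·Cov(U, A) + 2bc·Cov(V, A), with a = -2.85, b = -1.1, c = 4.39.
= 365.5125 + 31.46 + 1059.9655 + (-173.052) + 935.8602 + (-220.2024)
= 1999.5438.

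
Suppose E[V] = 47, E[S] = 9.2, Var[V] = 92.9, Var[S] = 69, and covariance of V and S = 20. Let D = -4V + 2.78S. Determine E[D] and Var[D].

E[D] = -162.424, Var[D] = 1574.8596

E[D] = (-4)·E[V] + 2.78·E[S] = (-4)·47 + 2.78·9.2 = -162.424.
Var[D] = a²·Var[V] + b²·Var[S] + 2ab·covariance of V and S with a = -4, b = 2.78.
= (-4)²·92.9 + 2.78²·69 + 2·(-4)·2.78·20
= 1486.4 + 533.2596 + (-444.8) = 1574.8596.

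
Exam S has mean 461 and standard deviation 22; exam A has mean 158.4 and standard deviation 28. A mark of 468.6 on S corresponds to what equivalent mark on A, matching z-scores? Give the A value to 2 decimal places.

z = (468.6 − 461)/22 ≈ 0.3455.
A = 158.4 + z·28 = 158.4 + (468.6 − 461)·28/22 ≈ 168.07.

A = 168.07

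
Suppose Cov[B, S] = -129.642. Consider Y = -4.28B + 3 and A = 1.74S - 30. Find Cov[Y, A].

Cov[Y, A] = a·c·Cov[B, S] = (-4.28)·1.74·(-129.642) = 965.4699024. Additive constants drop out.

Cov[Y, A] = 965.4699024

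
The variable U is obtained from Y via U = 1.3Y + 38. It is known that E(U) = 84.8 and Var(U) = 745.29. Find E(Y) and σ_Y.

E(Y) = 36, σ_Y = 21

From U = 1.3Y + 38: E(U) = a·E(Y) + b, so E(Y) = (E(U) − b)/a = (84.8 − 38)/1.3 = 36.
σ_U = √745.29 = 27.3.
σ_U = |a|·σ_Y, so σ_Y = 27.3/|1.3| = 21.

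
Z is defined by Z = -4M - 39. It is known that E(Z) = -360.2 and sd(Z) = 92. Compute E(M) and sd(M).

From Z = -4M - 39: E(Z) = a·E(M) + b, so E(M) = (E(Z) − b)/a = (-360.2 − (-39))/(-4) = 80.3.
sd(Z) = |a|·sd(M), so sd(M) = 92/|-4| = 23.

E(M) = 80.3, sd(M) = 23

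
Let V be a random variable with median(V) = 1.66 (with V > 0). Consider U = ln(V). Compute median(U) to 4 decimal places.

ln(V) is monotone on this domain, so median(U) = ln(1.66) ≈ 0.5068.

median(U) = 0.5068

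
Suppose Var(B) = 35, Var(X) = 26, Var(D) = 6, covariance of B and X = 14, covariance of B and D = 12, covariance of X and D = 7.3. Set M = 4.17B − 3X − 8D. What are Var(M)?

Var(M) = 426.0915

Var(M) = a²·Var(B) + b²·Var(X) + c²·Var(D) + 2ab·covariance of B and X + 2ac·covariance of B and D + 2bc·covariance of X and D, with a = 4.17, b = -3, c = -8.
= 608.6115 + 234 + 384 + (-350.28) + (-800.64) + 350.4
= 426.0915.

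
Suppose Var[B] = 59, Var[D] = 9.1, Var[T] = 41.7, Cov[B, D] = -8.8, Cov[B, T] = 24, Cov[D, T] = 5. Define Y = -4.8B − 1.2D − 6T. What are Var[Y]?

Var[Y] = a²·Var[B] + b²·Var[D] + c²·Var[T] + 2ab·Cov[B, D] + 2ac·Cov[B, T] + 2bc·Cov[D, T], with a = -4.8, b = -1.2, c = -6.
= 1359.36 + 13.104 + 1501.2 + (-101.376) + 1382.4 + 72
= 4226.688.

Var[Y] = 4226.688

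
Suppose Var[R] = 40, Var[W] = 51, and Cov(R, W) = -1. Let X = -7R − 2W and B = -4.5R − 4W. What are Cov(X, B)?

By bilinearity, Cov(X, B) = ac·Var[R] + bd·Var[W] + (ad+bc)·Cov(R, W), with a=-7, b=-2, c=-4.5, d=-4.
ac·Var[R] = (-7)·(-4.5)·40 = 1260
bd·Var[W] = (-2)·(-4)·51 = 408
(ad+bc)·Cov(R, W) = (37)·(-1) = -37
Cov(X, B) = 1260 + 408 + (-37) = 1631.

Cov(X, B) = 1631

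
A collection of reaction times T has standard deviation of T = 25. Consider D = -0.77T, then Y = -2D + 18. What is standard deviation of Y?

standard deviation of Y = 38.5

standard deviation of D = |-0.77|·25 = 19.25.
standard deviation of Y = |-2|·19.25 = 38.5.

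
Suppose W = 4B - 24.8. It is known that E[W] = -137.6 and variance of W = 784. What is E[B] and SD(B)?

From W = 4B - 24.8: E[W] = a·E[B] + b, so E[B] = (E[W] − b)/a = (-137.6 − (-24.8))/4 = -28.2.
SD(W) = √784 = 28.
SD(W) = |a|·SD(B), so SD(B) = 28/|4| = 7.

E[B] = -28.2, SD(B) = 7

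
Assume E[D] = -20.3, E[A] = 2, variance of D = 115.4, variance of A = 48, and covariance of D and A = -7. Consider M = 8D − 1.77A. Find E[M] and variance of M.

E[M] = -165.94, variance of M = 7734.2192

E[M] = 8·E[D] + (-1.77)·E[A] = 8·(-20.3) + (-1.77)·2 = -165.94.
variance of M = a²·variance of D + b²·variance of A + 2ab·covariance of D and A with a = 8, b = -1.77.
= 8²·115.4 + (-1.77)²·48 + 2·8·(-1.77)·(-7)
= 7385.6 + 150.3792 + 198.24 = 7734.2192.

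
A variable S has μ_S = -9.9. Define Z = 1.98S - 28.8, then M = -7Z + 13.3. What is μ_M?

μ_Z = 1.98·(-9.9) + (-28.8) = -48.402.
μ_M = (-7)·(-48.402) + 13.3 = 352.114.

μ_M = 352.114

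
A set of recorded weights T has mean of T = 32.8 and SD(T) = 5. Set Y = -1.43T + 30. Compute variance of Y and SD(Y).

variance of Y = 51.1225, SD(Y) = 7.15

Y = -1.43T + 30 is linear with a = -1.43, b = 30.
variance of T = 5² = 25.
variance of Y = a²·variance of T = (-1.43)²·25 = 51.1225 (the additive constant 30 does not affect variance).
SD(Y) = |a|·SD(T) = |-1.43|·5 = 7.15.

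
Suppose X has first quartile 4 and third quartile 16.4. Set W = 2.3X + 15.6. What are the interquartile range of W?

IQR(W) = 28.52

IQR of X = Q3 − Q1 = 16.4 − 4 = 12.4.
Under W = aX + b, IQR(W) = |a|·IQR(X) = |2.3|·12.4 = 28.52 (shifts cancel; spread scales by |a|).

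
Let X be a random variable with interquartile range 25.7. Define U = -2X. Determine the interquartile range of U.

Under U = aX + b, IQR(U) = |a|·IQR(X) = |-2|·25.7 = 51.4 (shifts cancel; spread scales by |a|).

IQR(U) = 51.4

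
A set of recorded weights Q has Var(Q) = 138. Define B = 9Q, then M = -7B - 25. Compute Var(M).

Var(M) = 547722

Var(B) = 9²·138 = 11178.
Var(M) = (-7)²·11178 = 547722.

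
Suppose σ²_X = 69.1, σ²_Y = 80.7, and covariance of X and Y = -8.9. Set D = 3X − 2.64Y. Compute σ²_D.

σ²_D = 1325.32272

σ²_D = a²·σ²_X + b²·σ²_Y + 2ab·covariance of X and Y with a = 3, b = -2.64.
= 3²·69.1 + (-2.64)²·80.7 + 2·3·(-2.64)·(-8.9)
= 621.9 + 562.44672 + 140.976 = 1325.32272.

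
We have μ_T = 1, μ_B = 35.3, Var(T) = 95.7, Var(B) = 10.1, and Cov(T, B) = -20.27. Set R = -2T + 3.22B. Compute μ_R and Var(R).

μ_R = (-2)·μ_T + 3.22·μ_B = (-2)·1 + 3.22·35.3 = 111.666.
Var(R) = a²·Var(T) + b²·Var(B) + 2ab·Cov(T, B) with a = -2, b = 3.22.
= (-2)²·95.7 + 3.22²·10.1 + 2·(-2)·3.22·(-20.27)
= 382.8 + 104.72084 + 261.0776 = 748.59844.

μ_R = 111.666, Var(R) = 748.59844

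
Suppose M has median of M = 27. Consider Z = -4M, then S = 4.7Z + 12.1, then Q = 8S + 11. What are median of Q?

median of Q = -3953

median of Z = (-4)·27 = -108.
median of S = 4.7·(-108) + 12.1 = -495.5.
median of Q = 8·(-495.5) + 11 = -3953.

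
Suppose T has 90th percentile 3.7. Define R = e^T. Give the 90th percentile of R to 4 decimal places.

e^T is increasing, so P_{90}(R) = g(P_{90}(T)) ≈ 40.4473.

90th percentile of R = 40.4473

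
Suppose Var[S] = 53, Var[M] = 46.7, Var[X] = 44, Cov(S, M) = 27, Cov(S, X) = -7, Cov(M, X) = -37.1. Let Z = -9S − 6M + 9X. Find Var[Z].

Var[Z] = 17595

Var[Z] = a²·Var[S] + b²·Var[M] + c²·Var[X] + 2ab·Cov(S, M) + 2ac·Cov(S, X) + 2bc·Cov(M, X), with a = -9, b = -6, c = 9.
= 4293 + 1681.2 + 3564 + 2916 + 1134 + 4006.8
= 17595.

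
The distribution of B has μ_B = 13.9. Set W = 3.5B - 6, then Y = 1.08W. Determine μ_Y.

μ_Y = 46.062

μ_W = 3.5·13.9 + (-6) = 42.65.
μ_Y = 1.08·42.65 = 46.062.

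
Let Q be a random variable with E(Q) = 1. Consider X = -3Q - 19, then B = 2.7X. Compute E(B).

E(X) = (-3)·1 + (-19) = -22.
E(B) = 2.7·(-22) = -59.4.

E(B) = -59.4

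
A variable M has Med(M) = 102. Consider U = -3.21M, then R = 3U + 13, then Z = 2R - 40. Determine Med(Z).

Med(Z) = -1978.52

Med(U) = (-3.21)·102 = -327.42.
Med(R) = 3·(-327.42) + 13 = -969.26.
Med(Z) = 2·(-969.26) + (-40) = -1978.52.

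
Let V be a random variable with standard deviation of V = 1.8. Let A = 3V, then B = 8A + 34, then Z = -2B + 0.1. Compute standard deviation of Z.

standard deviation of Z = 86.4

standard deviation of A = |3|·1.8 = 5.4.
standard deviation of B = |8|·5.4 = 43.2.
standard deviation of Z = |-2|·43.2 = 86.4.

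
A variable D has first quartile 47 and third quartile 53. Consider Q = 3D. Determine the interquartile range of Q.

IQR(Q) = 18

IQR of D = Q3 − Q1 = 53 − 47 = 6.
Under Q = aD + b, IQR(Q) = |a|·IQR(D) = |3|·6 = 18 (shifts cancel; spread scales by |a|).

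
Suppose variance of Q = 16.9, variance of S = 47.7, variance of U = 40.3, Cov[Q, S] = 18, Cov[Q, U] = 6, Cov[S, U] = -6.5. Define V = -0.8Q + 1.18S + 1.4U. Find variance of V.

variance of V = 87.32148

variance of V = a²·variance of Q + b²·variance of S + c²·variance of U + 2ab·Cov[Q, S] + 2ac·Cov[Q, U] + 2bc·Cov[S, U], with a = -0.8, b = 1.18, c = 1.4.
= 10.816 + 66.41748 + 78.988 + (-33.984) + (-13.44) + (-21.476)
= 87.32148.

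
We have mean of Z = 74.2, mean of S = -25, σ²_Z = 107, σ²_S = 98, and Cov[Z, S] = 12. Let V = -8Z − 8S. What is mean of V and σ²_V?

mean of V = -393.6, σ²_V = 14656

mean of V = (-8)·mean of Z + (-8)·mean of S = (-8)·74.2 + (-8)·(-25) = -393.6.
σ²_V = a²·σ²_Z + b²·σ²_S + 2ab·Cov[Z, S] with a = -8, b = -8.
= (-8)²·107 + (-8)²·98 + 2·(-8)·(-8)·12
= 6848 + 6272 + 1536 = 14656.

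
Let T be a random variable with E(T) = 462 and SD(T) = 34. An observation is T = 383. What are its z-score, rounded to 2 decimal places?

z = (T − E(T)) / SD(T) = (383 − 462) / 34 ≈ -2.32.

z = -2.32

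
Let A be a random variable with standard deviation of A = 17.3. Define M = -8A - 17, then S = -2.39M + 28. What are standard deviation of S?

standard deviation of M = |-8|·17.3 = 138.4.
standard deviation of S = |-2.39|·138.4 = 330.776.

standard deviation of S = 330.776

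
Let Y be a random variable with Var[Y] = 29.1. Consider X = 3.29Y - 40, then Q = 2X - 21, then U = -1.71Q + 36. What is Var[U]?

Var[X] = 3.29²·29.1 = 314.98131.
Var[Q] = 2²·314.98131 = 1259.92524.
Var[U] = (-1.71)²·1259.92524 = 3684.147394284.

Var[U] = 3684.147394284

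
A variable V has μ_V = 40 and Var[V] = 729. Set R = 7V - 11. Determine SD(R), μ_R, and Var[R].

R = 7V - 11 is linear with a = 7, b = -11.
SD(V) = √729 = 27.
SD(R) = |a|·SD(V) = |7|·27 = 189.
μ_R = a·μ_V + b = 7·40 + (-11) = 269.
Var[R] = a²·Var[V] = 7²·729 = 35721 (the additive constant -11 does not affect variance).

SD(R) = 189, μ_R = 269, Var[R] = 35721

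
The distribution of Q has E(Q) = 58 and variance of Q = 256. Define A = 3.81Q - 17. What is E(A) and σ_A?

E(A) = 203.98, σ_A = 60.96

A = 3.81Q - 17 is linear with a = 3.81, b = -17.
E(A) = a·E(Q) + b = 3.81·58 + (-17) = 203.98.
σ_Q = √256 = 16.
σ_A = |a|·σ_Q = |3.81|·16 = 60.96.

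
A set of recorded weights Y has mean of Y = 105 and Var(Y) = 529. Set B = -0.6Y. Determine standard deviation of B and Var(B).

B = -0.6Y is linear with a = -0.6, b = 0.
standard deviation of Y = √529 = 23.
standard deviation of B = |a|·standard deviation of Y = |-0.6|·23 = 13.8.
Var(B) = a²·Var(Y) = (-0.6)²·529 = 190.44.

standard deviation of B = 13.8, Var(B) = 190.44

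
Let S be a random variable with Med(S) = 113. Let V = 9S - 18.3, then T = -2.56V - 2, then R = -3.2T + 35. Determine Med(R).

Med(V) = 9·113 + (-18.3) = 998.7.
Med(T) = (-2.56)·998.7 + (-2) = -2558.672.
Med(R) = (-3.2)·(-2558.672) + 35 = 8222.7504.

Med(R) = 8222.7504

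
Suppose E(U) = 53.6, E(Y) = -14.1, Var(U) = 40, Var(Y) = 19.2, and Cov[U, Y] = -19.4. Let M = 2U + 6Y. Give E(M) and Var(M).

E(M) = 22.6, Var(M) = 385.6

E(M) = 2·E(U) + 6·E(Y) = 2·53.6 + 6·(-14.1) = 22.6.
Var(M) = a²·Var(U) + b²·Var(Y) + 2ab·Cov[U, Y] with a = 2, b = 6.
= 2²·40 + 6²·19.2 + 2·2·6·(-19.4)
= 160 + 691.2 + (-465.6) = 385.6.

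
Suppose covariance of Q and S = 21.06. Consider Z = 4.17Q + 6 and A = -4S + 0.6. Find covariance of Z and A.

covariance of Z and A = a·c·covariance of Q and S = 4.17·(-4)·21.06 = -351.2808. Additive constants drop out.

covariance of Z and A = -351.2808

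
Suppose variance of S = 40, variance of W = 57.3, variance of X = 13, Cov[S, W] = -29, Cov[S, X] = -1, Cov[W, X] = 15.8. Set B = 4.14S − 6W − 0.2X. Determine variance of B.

variance of B = 4229.2

variance of B = a²·variance of S + b²·variance of W + c²·variance of X + 2ab·Cov[S, W] + 2ac·Cov[S, X] + 2bc·Cov[W, X], with a = 4.14, b = -6, c = -0.2.
= 685.584 + 2062.8 + 0.52 + 1440.72 + 1.656 + 37.92
= 4229.2.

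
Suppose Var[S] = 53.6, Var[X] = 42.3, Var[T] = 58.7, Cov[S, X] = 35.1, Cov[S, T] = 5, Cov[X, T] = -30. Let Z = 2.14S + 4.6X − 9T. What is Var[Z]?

Var[Z] = a²·Var[S] + b²·Var[X] + c²·Var[T] + 2ab·Cov[S, X] + 2ac·Cov[S, T] + 2bc·Cov[X, T], with a = 2.14, b = 4.6, c = -9.
= 245.46656 + 895.068 + 4754.7 + 691.0488 + (-192.6) + 2484
= 8877.68336.

Var[Z] = 8877.68336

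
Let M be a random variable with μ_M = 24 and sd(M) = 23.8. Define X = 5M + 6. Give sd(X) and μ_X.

sd(X) = 119, μ_X = 126

X = 5M + 6 is linear with a = 5, b = 6.
sd(X) = |a|·sd(M) = |5|·23.8 = 119.
μ_X = a·μ_M + b = 5·24 + 6 = 126.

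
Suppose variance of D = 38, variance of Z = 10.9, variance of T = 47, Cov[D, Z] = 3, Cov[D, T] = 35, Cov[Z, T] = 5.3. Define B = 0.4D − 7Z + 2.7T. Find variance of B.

variance of B = a²·variance of D + b²·variance of Z + c²·variance of T + 2ab·Cov[D, Z] + 2ac·Cov[D, T] + 2bc·Cov[Z, T], with a = 0.4, b = -7, c = 2.7.
= 6.08 + 534.1 + 342.63 + (-16.8) + 75.6 + (-200.34)
= 741.27.

variance of B = 741.27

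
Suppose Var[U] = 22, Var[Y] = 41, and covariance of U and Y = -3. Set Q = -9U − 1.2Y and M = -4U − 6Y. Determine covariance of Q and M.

By bilinearity, covariance of Q and M = ac·Var[U] + bd·Var[Y] + (ad+bc)·covariance of U and Y, with a=-9, b=-1.2, c=-4, d=-6.
ac·Var[U] = (-9)·(-4)·22 = 792
bd·Var[Y] = (-1.2)·(-6)·41 = 295.2
(ad+bc)·covariance of U and Y = (58.8)·(-3) = -176.4
covariance of Q and M = 792 + 295.2 + (-176.4) = 910.8.

covariance of Q and M = 910.8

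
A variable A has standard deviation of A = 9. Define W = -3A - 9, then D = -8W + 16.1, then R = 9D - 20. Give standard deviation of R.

standard deviation of W = |-3|·9 = 27.
standard deviation of D = |-8|·27 = 216.
standard deviation of R = |9|·216 = 1944.

standard deviation of R = 1944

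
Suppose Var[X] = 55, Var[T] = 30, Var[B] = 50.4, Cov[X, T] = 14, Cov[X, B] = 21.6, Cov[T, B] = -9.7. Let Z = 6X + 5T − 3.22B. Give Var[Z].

Var[Z] = 3570.28336

Var[Z] = a²·Var[X] + b²·Var[T] + c²·Var[B] + 2ab·Cov[X, T] + 2ac·Cov[X, B] + 2bc·Cov[T, B], with a = 6, b = 5, c = -3.22.
= 1980 + 750 + 522.56736 + 840 + (-834.624) + 312.34
= 3570.28336.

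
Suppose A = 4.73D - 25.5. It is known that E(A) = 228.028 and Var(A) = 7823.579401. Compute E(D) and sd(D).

E(D) = 53.6, sd(D) = 18.7

From A = 4.73D - 25.5: E(A) = a·E(D) + b, so E(D) = (E(A) − b)/a = (228.028 − (-25.5))/4.73 = 53.6.
sd(A) = √7823.579401 = 88.451.
sd(A) = |a|·sd(D), so sd(D) = 88.451/|4.73| = 18.7.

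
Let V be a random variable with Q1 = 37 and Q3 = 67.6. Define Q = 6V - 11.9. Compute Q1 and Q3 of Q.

a = 6 > 0: Q1(Q) = a·Q1(V)+b = 210.1, Q3(Q) = a·Q3(V)+b = 393.7.

Q1(Q) = 210.1, Q3(Q) = 393.7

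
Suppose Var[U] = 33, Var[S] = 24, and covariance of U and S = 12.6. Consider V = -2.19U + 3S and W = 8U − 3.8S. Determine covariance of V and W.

By bilinearity, covariance of V and W = ac·Var[U] + bd·Var[S] + (ad+bc)·covariance of U and S, with a=-2.19, b=3, c=8, d=-3.8.
ac·Var[U] = (-2.19)·8·33 = -578.16
bd·Var[S] = 3·(-3.8)·24 = -273.6
(ad+bc)·covariance of U and S = (32.322)·12.6 = 407.2572
covariance of V and W = -578.16 + (-273.6) + 407.2572 = -444.5028.

covariance of V and W = -444.5028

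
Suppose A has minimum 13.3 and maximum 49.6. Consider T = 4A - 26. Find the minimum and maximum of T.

min(T) = 27.2, max(T) = 172.4

a = 4 > 0, so min(T) = a·min(A)+b = 4·13.3 + (-26) = 27.2 and max(T) = 4·49.6 + (-26) = 172.4.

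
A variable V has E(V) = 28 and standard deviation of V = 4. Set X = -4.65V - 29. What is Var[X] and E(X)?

Var[X] = 345.96, E(X) = -159.2

X = -4.65V - 29 is linear with a = -4.65, b = -29.
Var[V] = 4² = 16.
Var[X] = a²·Var[V] = (-4.65)²·16 = 345.96 (the additive constant -29 does not affect variance).
E(X) = a·E(V) + b = (-4.65)·28 + (-29) = -159.2.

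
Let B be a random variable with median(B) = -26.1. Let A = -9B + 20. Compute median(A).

A linear map preserves order up to sign, so median(A) = a·median(B) + b = (-9)·(-26.1) + 20 = 254.9.

median(A) = 254.9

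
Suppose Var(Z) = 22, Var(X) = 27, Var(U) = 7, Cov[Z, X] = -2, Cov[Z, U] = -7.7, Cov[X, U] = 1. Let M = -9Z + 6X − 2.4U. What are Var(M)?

Var(M) = 2648.88

Var(M) = a²·Var(Z) + b²·Var(X) + c²·Var(U) + 2ab·Cov[Z, X] + 2ac·Cov[Z, U] + 2bc·Cov[X, U], with a = -9, b = 6, c = -2.4.
= 1782 + 972 + 40.32 + 216 + (-332.64) + (-28.8)
= 2648.88.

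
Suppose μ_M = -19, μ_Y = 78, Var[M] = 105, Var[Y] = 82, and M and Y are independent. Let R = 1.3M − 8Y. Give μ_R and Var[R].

μ_R = -648.7, Var[R] = 5425.45

μ_R = 1.3·μ_M + (-8)·μ_Y = 1.3·(-19) + (-8)·78 = -648.7.
Var[R] = a²·Var[M] + b²·Var[Y] + 2ab·Cov[M, Y] with a = 1.3, b = -8.
Independence gives Cov[M, Y] = 0.
= 1.3²·105 + (-8)²·82 + 2·1.3·(-8)·0
= 177.45 + 5248 + 0 = 5425.45.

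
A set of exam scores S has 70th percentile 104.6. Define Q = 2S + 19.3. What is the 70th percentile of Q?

70th percentile of Q = 228.5

Since a = 2 > 0 the transformation is increasing, so the 70th percentile of Q = a·(P_{70} of S) + b = 2·104.6 + 19.3 = 228.5.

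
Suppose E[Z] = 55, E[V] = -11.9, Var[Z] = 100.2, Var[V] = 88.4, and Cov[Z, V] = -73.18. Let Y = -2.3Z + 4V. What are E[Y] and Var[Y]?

E[Y] = (-2.3)·E[Z] + 4·E[V] = (-2.3)·55 + 4·(-11.9) = -174.1.
Var[Y] = a²·Var[Z] + b²·Var[V] + 2ab·Cov[Z, V] with a = -2.3, b = 4.
= (-2.3)²·100.2 + 4²·88.4 + 2·(-2.3)·4·(-73.18)
= 530.058 + 1414.4 + 1346.512 = 3290.97.

E[Y] = -174.1, Var[Y] = 3290.97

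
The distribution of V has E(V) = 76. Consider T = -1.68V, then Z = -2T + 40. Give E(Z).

E(T) = (-1.68)·76 = -127.68.
E(Z) = (-2)·(-127.68) + 40 = 295.36.

E(Z) = 295.36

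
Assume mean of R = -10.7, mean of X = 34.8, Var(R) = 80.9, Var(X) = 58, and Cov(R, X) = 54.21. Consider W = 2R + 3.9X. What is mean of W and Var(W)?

mean of W = 2·mean of R + 3.9·mean of X = 2·(-10.7) + 3.9·34.8 = 114.32.
Var(W) = a²·Var(R) + b²·Var(X) + 2ab·Cov(R, X) with a = 2, b = 3.9.
= 2²·80.9 + 3.9²·58 + 2·2·3.9·54.21
= 323.6 + 882.18 + 845.676 = 2051.456.

mean of W = 114.32, Var(W) = 2051.456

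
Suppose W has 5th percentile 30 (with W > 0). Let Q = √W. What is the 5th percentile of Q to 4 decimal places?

5th percentile of Q = 5.4772

√W is increasing, so P_{5}(Q) = g(P_{5}(W)) ≈ 5.4772.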